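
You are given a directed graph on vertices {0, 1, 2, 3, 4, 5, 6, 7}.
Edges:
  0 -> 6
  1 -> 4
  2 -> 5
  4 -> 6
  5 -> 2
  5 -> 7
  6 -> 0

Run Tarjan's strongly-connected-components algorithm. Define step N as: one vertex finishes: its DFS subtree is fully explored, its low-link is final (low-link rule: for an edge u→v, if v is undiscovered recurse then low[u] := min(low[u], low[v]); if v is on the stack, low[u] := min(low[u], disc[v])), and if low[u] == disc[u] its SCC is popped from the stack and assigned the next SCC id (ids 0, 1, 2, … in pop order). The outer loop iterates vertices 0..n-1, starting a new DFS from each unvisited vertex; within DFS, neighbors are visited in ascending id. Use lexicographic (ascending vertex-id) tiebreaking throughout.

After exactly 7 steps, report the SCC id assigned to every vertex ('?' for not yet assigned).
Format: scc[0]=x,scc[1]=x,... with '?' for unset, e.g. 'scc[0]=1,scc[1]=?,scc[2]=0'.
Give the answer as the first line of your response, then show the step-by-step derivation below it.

scc[0]=0,scc[1]=2,scc[2]=4,scc[3]=?,scc[4]=1,scc[5]=4,scc[6]=0,scc[7]=3

step 1: low=(low[0]=0,low[1]=?,low[2]=?,low[3]=?,low[4]=?,low[5]=?,low[6]=0,low[7]=?); scc=(scc[0]=?,scc[1]=?,scc[2]=?,scc[3]=?,scc[4]=?,scc[5]=?,scc[6]=?,scc[7]=?)
step 2: low=(low[0]=0,low[1]=?,low[2]=?,low[3]=?,low[4]=?,low[5]=?,low[6]=0,low[7]=?); scc=(scc[0]=0,scc[1]=?,scc[2]=?,scc[3]=?,scc[4]=?,scc[5]=?,scc[6]=0,scc[7]=?)
step 3: low=(low[0]=0,low[1]=2,low[2]=?,low[3]=?,low[4]=3,low[5]=?,low[6]=0,low[7]=?); scc=(scc[0]=0,scc[1]=?,scc[2]=?,scc[3]=?,scc[4]=1,scc[5]=?,scc[6]=0,scc[7]=?)
step 4: low=(low[0]=0,low[1]=2,low[2]=?,low[3]=?,low[4]=3,low[5]=?,low[6]=0,low[7]=?); scc=(scc[0]=0,scc[1]=2,scc[2]=?,scc[3]=?,scc[4]=1,scc[5]=?,scc[6]=0,scc[7]=?)
step 5: low=(low[0]=0,low[1]=2,low[2]=4,low[3]=?,low[4]=3,low[5]=4,low[6]=0,low[7]=6); scc=(scc[0]=0,scc[1]=2,scc[2]=?,scc[3]=?,scc[4]=1,scc[5]=?,scc[6]=0,scc[7]=3)
step 6: low=(low[0]=0,low[1]=2,low[2]=4,low[3]=?,low[4]=3,low[5]=4,low[6]=0,low[7]=6); scc=(scc[0]=0,scc[1]=2,scc[2]=?,scc[3]=?,scc[4]=1,scc[5]=?,scc[6]=0,scc[7]=3)
step 7: low=(low[0]=0,low[1]=2,low[2]=4,low[3]=?,low[4]=3,low[5]=4,low[6]=0,low[7]=6); scc=(scc[0]=0,scc[1]=2,scc[2]=4,scc[3]=?,scc[4]=1,scc[5]=4,scc[6]=0,scc[7]=3)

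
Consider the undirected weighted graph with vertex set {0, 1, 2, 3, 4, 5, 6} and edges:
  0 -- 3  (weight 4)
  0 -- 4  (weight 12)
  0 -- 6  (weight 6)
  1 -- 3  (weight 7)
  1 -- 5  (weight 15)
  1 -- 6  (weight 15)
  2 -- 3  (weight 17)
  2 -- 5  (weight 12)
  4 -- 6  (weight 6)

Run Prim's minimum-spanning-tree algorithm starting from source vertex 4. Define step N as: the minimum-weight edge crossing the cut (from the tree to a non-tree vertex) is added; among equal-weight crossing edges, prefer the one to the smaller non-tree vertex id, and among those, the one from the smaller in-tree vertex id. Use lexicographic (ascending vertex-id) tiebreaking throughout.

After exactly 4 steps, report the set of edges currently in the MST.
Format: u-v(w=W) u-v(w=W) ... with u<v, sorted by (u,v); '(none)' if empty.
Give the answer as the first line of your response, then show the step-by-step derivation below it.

0-3(w=4) 0-6(w=6) 1-3(w=7) 4-6(w=6)

step 1: add edge 4-6 (w=6); MST = {4-6(w=6)}
step 2: add edge 0-6 (w=6); MST = {0-6(w=6) 4-6(w=6)}
step 3: add edge 0-3 (w=4); MST = {0-3(w=4) 0-6(w=6) 4-6(w=6)}
step 4: add edge 1-3 (w=7); MST = {0-3(w=4) 0-6(w=6) 1-3(w=7) 4-6(w=6)}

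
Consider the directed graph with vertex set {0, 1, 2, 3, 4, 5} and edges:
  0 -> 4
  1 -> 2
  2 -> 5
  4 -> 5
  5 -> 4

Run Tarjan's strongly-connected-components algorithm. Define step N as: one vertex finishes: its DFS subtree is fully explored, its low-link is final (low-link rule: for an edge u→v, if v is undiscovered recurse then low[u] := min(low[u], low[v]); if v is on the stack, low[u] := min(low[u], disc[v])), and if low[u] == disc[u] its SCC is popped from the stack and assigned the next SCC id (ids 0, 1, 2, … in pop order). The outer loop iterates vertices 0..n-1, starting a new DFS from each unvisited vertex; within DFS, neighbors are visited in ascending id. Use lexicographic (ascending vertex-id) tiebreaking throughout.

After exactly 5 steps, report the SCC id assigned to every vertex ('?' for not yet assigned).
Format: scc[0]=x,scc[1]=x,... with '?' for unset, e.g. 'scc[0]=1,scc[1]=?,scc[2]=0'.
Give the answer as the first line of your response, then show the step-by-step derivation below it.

scc[0]=1,scc[1]=3,scc[2]=2,scc[3]=?,scc[4]=0,scc[5]=0

step 1: low=(low[0]=0,low[1]=?,low[2]=?,low[3]=?,low[4]=1,low[5]=1); scc=(scc[0]=?,scc[1]=?,scc[2]=?,scc[3]=?,scc[4]=?,scc[5]=?)
step 2: low=(low[0]=0,low[1]=?,low[2]=?,low[3]=?,low[4]=1,low[5]=1); scc=(scc[0]=?,scc[1]=?,scc[2]=?,scc[3]=?,scc[4]=0,scc[5]=0)
step 3: low=(low[0]=0,low[1]=?,low[2]=?,low[3]=?,low[4]=1,low[5]=1); scc=(scc[0]=1,scc[1]=?,scc[2]=?,scc[3]=?,scc[4]=0,scc[5]=0)
step 4: low=(low[0]=0,low[1]=3,low[2]=4,low[3]=?,low[4]=1,low[5]=1); scc=(scc[0]=1,scc[1]=?,scc[2]=2,scc[3]=?,scc[4]=0,scc[5]=0)
step 5: low=(low[0]=0,low[1]=3,low[2]=4,low[3]=?,low[4]=1,low[5]=1); scc=(scc[0]=1,scc[1]=3,scc[2]=2,scc[3]=?,scc[4]=0,scc[5]=0)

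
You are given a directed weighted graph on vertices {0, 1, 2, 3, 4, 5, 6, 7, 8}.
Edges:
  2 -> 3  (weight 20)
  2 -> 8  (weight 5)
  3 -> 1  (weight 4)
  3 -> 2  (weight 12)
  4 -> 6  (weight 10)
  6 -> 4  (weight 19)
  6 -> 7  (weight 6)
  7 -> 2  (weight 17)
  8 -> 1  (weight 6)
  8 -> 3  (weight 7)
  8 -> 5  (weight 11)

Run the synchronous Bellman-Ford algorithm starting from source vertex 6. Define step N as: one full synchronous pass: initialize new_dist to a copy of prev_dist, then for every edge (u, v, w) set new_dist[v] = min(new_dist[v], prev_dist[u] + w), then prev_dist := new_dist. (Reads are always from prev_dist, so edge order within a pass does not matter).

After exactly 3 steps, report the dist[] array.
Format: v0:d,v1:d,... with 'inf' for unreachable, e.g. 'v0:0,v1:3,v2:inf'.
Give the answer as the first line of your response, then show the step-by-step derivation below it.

v0:inf,v1:inf,v2:23,v3:43,v4:19,v5:inf,v6:0,v7:6,v8:28

step 1: dist = v0:inf,v1:inf,v2:inf,v3:inf,v4:19,v5:inf,v6:0,v7:6,v8:inf
step 2: dist = v0:inf,v1:inf,v2:23,v3:inf,v4:19,v5:inf,v6:0,v7:6,v8:inf
step 3: dist = v0:inf,v1:inf,v2:23,v3:43,v4:19,v5:inf,v6:0,v7:6,v8:28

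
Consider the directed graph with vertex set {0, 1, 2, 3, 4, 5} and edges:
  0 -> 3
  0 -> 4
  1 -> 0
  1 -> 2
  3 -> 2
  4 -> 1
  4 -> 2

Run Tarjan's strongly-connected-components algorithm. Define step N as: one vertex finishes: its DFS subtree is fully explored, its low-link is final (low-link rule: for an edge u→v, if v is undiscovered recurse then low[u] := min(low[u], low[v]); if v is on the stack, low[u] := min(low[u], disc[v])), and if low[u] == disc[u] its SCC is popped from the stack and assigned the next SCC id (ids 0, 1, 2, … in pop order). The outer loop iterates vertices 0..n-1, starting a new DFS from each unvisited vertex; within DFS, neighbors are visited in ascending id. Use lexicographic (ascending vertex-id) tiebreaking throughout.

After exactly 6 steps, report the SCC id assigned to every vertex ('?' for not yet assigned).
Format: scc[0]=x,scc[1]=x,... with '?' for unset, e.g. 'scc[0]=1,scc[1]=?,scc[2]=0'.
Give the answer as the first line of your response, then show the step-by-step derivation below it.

scc[0]=2,scc[1]=2,scc[2]=0,scc[3]=1,scc[4]=2,scc[5]=3

step 1: low=(low[0]=0,low[1]=?,low[2]=2,low[3]=1,low[4]=?,low[5]=?); scc=(scc[0]=?,scc[1]=?,scc[2]=0,scc[3]=?,scc[4]=?,scc[5]=?)
step 2: low=(low[0]=0,low[1]=?,low[2]=2,low[3]=1,low[4]=?,low[5]=?); scc=(scc[0]=?,scc[1]=?,scc[2]=0,scc[3]=1,scc[4]=?,scc[5]=?)
step 3: low=(low[0]=0,low[1]=0,low[2]=2,low[3]=1,low[4]=3,low[5]=?); scc=(scc[0]=?,scc[1]=?,scc[2]=0,scc[3]=1,scc[4]=?,scc[5]=?)
step 4: low=(low[0]=0,low[1]=0,low[2]=2,low[3]=1,low[4]=0,low[5]=?); scc=(scc[0]=?,scc[1]=?,scc[2]=0,scc[3]=1,scc[4]=?,scc[5]=?)
step 5: low=(low[0]=0,low[1]=0,low[2]=2,low[3]=1,low[4]=0,low[5]=?); scc=(scc[0]=2,scc[1]=2,scc[2]=0,scc[3]=1,scc[4]=2,scc[5]=?)
step 6: low=(low[0]=0,low[1]=0,low[2]=2,low[3]=1,low[4]=0,low[5]=5); scc=(scc[0]=2,scc[1]=2,scc[2]=0,scc[3]=1,scc[4]=2,scc[5]=3)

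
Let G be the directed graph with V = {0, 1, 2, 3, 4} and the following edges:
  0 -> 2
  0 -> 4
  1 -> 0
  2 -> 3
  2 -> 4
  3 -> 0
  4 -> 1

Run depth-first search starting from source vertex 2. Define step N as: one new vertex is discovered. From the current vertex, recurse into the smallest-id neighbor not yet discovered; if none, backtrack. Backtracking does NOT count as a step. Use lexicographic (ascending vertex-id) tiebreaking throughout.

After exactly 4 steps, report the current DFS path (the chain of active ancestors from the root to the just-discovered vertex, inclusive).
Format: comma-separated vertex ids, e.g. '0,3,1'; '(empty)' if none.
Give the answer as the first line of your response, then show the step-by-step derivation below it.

2,3,0,4

step 1: discover 2; path=2; order=2
step 2: discover 3; path=2>3; order=2,3
step 3: discover 0; path=2>3>0; order=2,3,0
step 4: discover 4; path=2>3>0>4; order=2,3,0,4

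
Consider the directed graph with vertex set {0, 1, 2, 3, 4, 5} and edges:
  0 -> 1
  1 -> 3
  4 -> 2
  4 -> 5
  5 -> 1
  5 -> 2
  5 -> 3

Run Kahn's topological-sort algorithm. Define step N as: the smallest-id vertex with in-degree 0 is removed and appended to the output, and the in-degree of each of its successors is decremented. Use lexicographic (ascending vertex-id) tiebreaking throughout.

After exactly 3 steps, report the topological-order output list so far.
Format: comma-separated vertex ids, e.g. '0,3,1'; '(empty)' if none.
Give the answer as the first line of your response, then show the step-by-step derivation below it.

0,4,5

step 1: output 0; order=[0]; indeg=(0,1,2,2,0,1)
step 2: output 4; order=[0,4]; indeg=(0,1,1,2,0,0)
step 3: output 5; order=[0,4,5]; indeg=(0,0,0,1,0,0)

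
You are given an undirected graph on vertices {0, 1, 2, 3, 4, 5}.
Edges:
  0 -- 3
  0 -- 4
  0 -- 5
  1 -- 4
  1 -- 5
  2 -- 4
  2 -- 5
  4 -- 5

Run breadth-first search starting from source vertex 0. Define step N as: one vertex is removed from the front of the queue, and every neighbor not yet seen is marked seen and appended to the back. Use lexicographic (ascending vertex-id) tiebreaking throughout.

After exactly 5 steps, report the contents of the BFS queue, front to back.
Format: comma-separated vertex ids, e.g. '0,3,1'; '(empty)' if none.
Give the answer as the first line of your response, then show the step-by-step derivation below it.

2

step 1: dequeue 0; queue=[3,4,5]; order=0
step 2: dequeue 3; queue=[4,5]; order=0,3
step 3: dequeue 4; queue=[5,1,2]; order=0,3,4
step 4: dequeue 5; queue=[1,2]; order=0,3,4,5
step 5: dequeue 1; queue=[2]; order=0,3,4,5,1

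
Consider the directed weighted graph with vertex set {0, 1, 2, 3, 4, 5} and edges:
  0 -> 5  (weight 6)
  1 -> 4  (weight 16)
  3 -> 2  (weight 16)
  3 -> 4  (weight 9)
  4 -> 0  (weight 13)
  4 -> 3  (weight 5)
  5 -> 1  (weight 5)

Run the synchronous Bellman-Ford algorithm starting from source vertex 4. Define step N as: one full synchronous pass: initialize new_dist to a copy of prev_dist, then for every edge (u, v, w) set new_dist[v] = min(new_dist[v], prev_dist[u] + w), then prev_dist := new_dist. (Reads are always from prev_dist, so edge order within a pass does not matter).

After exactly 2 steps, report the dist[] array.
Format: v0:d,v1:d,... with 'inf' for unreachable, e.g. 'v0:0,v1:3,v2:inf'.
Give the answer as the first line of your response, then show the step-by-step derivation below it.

v0:13,v1:inf,v2:21,v3:5,v4:0,v5:19

step 1: dist = v0:13,v1:inf,v2:inf,v3:5,v4:0,v5:inf
step 2: dist = v0:13,v1:inf,v2:21,v3:5,v4:0,v5:19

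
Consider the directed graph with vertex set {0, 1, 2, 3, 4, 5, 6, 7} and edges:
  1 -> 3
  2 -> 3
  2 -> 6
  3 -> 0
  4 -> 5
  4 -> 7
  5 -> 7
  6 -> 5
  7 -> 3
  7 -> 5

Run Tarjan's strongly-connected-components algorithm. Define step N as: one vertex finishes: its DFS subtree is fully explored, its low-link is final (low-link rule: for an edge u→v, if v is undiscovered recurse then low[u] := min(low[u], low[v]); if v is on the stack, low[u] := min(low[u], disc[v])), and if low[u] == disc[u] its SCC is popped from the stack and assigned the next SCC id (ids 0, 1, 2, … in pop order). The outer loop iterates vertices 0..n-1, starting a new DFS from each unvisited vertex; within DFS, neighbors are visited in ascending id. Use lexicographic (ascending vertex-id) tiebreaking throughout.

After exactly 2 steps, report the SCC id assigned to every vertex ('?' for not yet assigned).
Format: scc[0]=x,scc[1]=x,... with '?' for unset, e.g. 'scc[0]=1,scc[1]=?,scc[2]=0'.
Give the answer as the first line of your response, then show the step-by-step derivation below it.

scc[0]=0,scc[1]=?,scc[2]=?,scc[3]=1,scc[4]=?,scc[5]=?,scc[6]=?,scc[7]=?

step 1: low=(low[0]=0,low[1]=?,low[2]=?,low[3]=?,low[4]=?,low[5]=?,low[6]=?,low[7]=?); scc=(scc[0]=0,scc[1]=?,scc[2]=?,scc[3]=?,scc[4]=?,scc[5]=?,scc[6]=?,scc[7]=?)
step 2: low=(low[0]=0,low[1]=1,low[2]=?,low[3]=2,low[4]=?,low[5]=?,low[6]=?,low[7]=?); scc=(scc[0]=0,scc[1]=?,scc[2]=?,scc[3]=1,scc[4]=?,scc[5]=?,scc[6]=?,scc[7]=?)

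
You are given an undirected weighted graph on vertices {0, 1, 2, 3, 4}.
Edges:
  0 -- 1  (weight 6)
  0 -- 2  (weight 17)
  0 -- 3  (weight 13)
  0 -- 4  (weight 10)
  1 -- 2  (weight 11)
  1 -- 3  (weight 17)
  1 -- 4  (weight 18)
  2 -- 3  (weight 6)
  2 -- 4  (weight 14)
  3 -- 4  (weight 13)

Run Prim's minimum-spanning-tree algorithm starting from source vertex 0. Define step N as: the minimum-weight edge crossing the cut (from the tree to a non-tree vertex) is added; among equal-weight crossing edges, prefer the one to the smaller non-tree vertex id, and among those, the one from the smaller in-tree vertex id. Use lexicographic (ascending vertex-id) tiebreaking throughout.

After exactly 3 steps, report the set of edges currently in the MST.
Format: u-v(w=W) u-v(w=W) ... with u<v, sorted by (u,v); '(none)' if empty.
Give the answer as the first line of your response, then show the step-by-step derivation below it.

0-1(w=6) 0-4(w=10) 1-2(w=11)

step 1: add edge 0-1 (w=6); MST = {0-1(w=6)}
step 2: add edge 0-4 (w=10); MST = {0-1(w=6) 0-4(w=10)}
step 3: add edge 1-2 (w=11); MST = {0-1(w=6) 0-4(w=10) 1-2(w=11)}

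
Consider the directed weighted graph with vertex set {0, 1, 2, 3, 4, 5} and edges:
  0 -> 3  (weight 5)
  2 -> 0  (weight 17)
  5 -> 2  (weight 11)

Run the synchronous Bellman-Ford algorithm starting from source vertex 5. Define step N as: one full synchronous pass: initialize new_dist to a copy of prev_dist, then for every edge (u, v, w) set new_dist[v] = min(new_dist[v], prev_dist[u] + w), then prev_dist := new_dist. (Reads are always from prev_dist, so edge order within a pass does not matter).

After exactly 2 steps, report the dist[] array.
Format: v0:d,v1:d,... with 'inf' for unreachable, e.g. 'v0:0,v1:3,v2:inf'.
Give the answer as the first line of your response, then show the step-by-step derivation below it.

v0:28,v1:inf,v2:11,v3:inf,v4:inf,v5:0

step 1: dist = v0:inf,v1:inf,v2:11,v3:inf,v4:inf,v5:0
step 2: dist = v0:28,v1:inf,v2:11,v3:inf,v4:inf,v5:0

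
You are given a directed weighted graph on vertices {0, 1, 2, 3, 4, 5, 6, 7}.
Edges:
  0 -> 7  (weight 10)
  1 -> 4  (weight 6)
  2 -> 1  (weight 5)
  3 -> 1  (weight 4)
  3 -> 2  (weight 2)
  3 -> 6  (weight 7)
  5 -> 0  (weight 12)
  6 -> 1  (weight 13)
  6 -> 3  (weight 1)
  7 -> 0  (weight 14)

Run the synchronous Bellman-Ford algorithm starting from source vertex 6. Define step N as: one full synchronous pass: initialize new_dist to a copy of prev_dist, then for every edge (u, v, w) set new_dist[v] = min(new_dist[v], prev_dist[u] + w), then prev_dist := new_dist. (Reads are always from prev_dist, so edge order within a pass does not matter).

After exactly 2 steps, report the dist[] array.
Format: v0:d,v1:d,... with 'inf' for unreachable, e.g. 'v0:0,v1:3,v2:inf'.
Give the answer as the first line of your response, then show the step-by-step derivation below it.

v0:inf,v1:5,v2:3,v3:1,v4:19,v5:inf,v6:0,v7:inf

step 1: dist = v0:inf,v1:13,v2:inf,v3:1,v4:inf,v5:inf,v6:0,v7:inf
step 2: dist = v0:inf,v1:5,v2:3,v3:1,v4:19,v5:inf,v6:0,v7:inf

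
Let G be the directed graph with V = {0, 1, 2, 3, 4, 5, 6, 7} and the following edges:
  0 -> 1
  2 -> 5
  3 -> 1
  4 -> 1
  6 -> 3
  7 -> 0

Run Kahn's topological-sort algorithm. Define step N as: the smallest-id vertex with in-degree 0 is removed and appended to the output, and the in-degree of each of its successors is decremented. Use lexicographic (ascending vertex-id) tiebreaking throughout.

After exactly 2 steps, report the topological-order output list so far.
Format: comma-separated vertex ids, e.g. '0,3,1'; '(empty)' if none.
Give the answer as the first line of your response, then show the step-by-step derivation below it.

2,4

step 1: output 2; order=[2]; indeg=(1,3,0,1,0,0,0,0)
step 2: output 4; order=[2,4]; indeg=(1,2,0,1,0,0,0,0)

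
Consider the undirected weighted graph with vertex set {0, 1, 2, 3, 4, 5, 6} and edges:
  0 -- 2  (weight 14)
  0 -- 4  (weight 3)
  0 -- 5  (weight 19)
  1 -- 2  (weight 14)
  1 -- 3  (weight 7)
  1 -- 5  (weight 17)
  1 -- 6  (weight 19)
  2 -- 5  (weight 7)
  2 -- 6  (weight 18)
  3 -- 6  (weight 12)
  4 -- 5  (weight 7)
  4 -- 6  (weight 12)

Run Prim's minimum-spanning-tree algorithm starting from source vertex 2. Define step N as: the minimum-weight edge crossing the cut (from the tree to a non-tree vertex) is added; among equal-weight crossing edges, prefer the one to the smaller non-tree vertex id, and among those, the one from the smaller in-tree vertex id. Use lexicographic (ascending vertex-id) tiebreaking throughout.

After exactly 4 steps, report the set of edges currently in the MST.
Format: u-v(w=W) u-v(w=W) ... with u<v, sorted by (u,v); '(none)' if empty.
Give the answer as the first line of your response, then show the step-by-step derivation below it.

0-4(w=3) 2-5(w=7) 4-5(w=7) 4-6(w=12)

step 1: add edge 2-5 (w=7); MST = {2-5(w=7)}
step 2: add edge 4-5 (w=7); MST = {2-5(w=7) 4-5(w=7)}
step 3: add edge 0-4 (w=3); MST = {0-4(w=3) 2-5(w=7) 4-5(w=7)}
step 4: add edge 4-6 (w=12); MST = {0-4(w=3) 2-5(w=7) 4-5(w=7) 4-6(w=12)}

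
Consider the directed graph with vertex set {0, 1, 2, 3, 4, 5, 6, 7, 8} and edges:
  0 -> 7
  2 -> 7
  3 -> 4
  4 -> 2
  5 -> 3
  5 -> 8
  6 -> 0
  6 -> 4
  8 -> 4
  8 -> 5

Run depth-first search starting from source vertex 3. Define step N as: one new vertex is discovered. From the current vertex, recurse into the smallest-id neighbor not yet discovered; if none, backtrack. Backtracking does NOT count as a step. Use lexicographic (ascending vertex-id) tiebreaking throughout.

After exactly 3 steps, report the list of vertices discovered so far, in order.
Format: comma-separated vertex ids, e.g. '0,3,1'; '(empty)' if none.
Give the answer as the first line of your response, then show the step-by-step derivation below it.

3,4,2

step 1: discover 3; path=3; order=3
step 2: discover 4; path=3>4; order=3,4
step 3: discover 2; path=3>4>2; order=3,4,2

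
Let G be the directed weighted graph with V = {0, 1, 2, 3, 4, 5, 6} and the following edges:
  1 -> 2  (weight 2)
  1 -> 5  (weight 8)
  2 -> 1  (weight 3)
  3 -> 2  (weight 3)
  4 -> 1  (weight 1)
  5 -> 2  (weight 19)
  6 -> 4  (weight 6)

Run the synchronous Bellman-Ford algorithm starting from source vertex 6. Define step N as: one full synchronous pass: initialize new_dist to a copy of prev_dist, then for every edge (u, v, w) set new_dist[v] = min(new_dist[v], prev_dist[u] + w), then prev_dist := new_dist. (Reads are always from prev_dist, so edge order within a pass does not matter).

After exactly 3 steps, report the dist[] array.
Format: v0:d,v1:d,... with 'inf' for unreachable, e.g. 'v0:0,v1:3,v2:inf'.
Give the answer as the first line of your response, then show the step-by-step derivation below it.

v0:inf,v1:7,v2:9,v3:inf,v4:6,v5:15,v6:0

step 1: dist = v0:inf,v1:inf,v2:inf,v3:inf,v4:6,v5:inf,v6:0
step 2: dist = v0:inf,v1:7,v2:inf,v3:inf,v4:6,v5:inf,v6:0
step 3: dist = v0:inf,v1:7,v2:9,v3:inf,v4:6,v5:15,v6:0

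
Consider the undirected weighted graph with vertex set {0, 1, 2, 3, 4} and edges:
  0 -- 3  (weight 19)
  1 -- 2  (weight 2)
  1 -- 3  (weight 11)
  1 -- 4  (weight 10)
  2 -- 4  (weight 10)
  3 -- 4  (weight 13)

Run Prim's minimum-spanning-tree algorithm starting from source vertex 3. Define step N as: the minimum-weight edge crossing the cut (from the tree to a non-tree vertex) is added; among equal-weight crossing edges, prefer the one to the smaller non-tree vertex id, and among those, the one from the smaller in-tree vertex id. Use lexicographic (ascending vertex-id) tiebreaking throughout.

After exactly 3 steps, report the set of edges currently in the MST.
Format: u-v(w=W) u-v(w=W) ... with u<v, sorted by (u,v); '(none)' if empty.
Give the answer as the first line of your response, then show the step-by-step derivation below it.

1-2(w=2) 1-3(w=11) 1-4(w=10)

step 1: add edge 1-3 (w=11); MST = {1-3(w=11)}
step 2: add edge 1-2 (w=2); MST = {1-2(w=2) 1-3(w=11)}
step 3: add edge 1-4 (w=10); MST = {1-2(w=2) 1-3(w=11) 1-4(w=10)}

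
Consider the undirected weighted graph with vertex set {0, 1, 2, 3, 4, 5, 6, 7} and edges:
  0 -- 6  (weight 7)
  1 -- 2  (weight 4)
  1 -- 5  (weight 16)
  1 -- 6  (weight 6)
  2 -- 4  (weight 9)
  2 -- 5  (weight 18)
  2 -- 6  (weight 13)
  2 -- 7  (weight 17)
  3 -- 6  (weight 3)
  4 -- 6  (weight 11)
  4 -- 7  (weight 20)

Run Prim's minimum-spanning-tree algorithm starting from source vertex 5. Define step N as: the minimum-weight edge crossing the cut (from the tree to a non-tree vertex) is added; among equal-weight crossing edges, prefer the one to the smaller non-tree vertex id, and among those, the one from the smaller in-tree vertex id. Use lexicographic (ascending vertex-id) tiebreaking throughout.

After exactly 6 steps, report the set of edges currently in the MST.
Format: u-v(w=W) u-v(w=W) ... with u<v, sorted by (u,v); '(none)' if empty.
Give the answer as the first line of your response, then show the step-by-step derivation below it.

0-6(w=7) 1-2(w=4) 1-5(w=16) 1-6(w=6) 2-4(w=9) 3-6(w=3)

step 1: add edge 1-5 (w=16); MST = {1-5(w=16)}
step 2: add edge 1-2 (w=4); MST = {1-2(w=4) 1-5(w=16)}
step 3: add edge 1-6 (w=6); MST = {1-2(w=4) 1-5(w=16) 1-6(w=6)}
step 4: add edge 3-6 (w=3); MST = {1-2(w=4) 1-5(w=16) 1-6(w=6) 3-6(w=3)}
step 5: add edge 0-6 (w=7); MST = {0-6(w=7) 1-2(w=4) 1-5(w=16) 1-6(w=6) 3-6(w=3)}
step 6: add edge 2-4 (w=9); MST = {0-6(w=7) 1-2(w=4) 1-5(w=16) 1-6(w=6) 2-4(w=9) 3-6(w=3)}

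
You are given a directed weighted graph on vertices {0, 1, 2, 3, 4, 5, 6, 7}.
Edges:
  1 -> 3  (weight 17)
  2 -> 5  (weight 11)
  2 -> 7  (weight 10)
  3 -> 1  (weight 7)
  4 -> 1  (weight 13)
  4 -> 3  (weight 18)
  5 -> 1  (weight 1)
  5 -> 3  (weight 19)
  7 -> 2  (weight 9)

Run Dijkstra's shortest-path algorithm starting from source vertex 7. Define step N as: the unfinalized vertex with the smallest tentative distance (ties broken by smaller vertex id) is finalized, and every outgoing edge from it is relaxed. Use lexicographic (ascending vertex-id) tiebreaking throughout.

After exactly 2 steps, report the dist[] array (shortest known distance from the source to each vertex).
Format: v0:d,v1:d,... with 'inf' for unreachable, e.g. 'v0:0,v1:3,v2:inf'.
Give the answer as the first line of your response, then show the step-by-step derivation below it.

v0:inf,v1:inf,v2:9,v3:inf,v4:inf,v5:20,v6:inf,v7:0

step 1: dist = v0:inf,v1:inf,v2:9,v3:inf,v4:inf,v5:inf,v6:inf,v7:0
step 2: dist = v0:inf,v1:inf,v2:9,v3:inf,v4:inf,v5:20,v6:inf,v7:0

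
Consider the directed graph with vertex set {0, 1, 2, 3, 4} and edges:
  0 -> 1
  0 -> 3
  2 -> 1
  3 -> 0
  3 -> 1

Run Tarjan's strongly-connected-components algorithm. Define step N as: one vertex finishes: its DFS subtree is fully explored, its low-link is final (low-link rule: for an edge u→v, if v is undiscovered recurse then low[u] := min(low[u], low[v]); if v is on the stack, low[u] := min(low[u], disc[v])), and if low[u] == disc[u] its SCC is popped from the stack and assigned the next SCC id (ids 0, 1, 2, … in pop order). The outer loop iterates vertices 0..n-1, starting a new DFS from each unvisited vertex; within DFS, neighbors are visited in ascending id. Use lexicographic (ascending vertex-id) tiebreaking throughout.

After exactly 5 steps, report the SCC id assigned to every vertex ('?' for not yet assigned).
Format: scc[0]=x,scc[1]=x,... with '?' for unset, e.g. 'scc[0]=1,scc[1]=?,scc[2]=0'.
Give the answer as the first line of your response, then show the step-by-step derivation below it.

scc[0]=1,scc[1]=0,scc[2]=2,scc[3]=1,scc[4]=3

step 1: low=(low[0]=0,low[1]=1,low[2]=?,low[3]=?,low[4]=?); scc=(scc[0]=?,scc[1]=0,scc[2]=?,scc[3]=?,scc[4]=?)
step 2: low=(low[0]=0,low[1]=1,low[2]=?,low[3]=0,low[4]=?); scc=(scc[0]=?,scc[1]=0,scc[2]=?,scc[3]=?,scc[4]=?)
step 3: low=(low[0]=0,low[1]=1,low[2]=?,low[3]=0,low[4]=?); scc=(scc[0]=1,scc[1]=0,scc[2]=?,scc[3]=1,scc[4]=?)
step 4: low=(low[0]=0,low[1]=1,low[2]=3,low[3]=0,low[4]=?); scc=(scc[0]=1,scc[1]=0,scc[2]=2,scc[3]=1,scc[4]=?)
step 5: low=(low[0]=0,low[1]=1,low[2]=3,low[3]=0,low[4]=4); scc=(scc[0]=1,scc[1]=0,scc[2]=2,scc[3]=1,scc[4]=3)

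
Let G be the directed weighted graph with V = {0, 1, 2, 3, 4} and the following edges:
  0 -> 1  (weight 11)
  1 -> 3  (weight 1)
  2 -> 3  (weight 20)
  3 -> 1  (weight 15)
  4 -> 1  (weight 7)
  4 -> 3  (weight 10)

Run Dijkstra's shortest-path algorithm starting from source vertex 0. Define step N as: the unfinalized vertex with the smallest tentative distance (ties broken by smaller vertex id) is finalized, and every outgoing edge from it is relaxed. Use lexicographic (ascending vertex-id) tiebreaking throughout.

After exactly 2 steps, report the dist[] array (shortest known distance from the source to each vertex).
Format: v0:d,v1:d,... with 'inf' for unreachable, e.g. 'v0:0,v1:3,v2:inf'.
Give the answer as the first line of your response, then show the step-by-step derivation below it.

v0:0,v1:11,v2:inf,v3:12,v4:inf

step 1: dist = v0:0,v1:11,v2:inf,v3:inf,v4:inf
step 2: dist = v0:0,v1:11,v2:inf,v3:12,v4:inf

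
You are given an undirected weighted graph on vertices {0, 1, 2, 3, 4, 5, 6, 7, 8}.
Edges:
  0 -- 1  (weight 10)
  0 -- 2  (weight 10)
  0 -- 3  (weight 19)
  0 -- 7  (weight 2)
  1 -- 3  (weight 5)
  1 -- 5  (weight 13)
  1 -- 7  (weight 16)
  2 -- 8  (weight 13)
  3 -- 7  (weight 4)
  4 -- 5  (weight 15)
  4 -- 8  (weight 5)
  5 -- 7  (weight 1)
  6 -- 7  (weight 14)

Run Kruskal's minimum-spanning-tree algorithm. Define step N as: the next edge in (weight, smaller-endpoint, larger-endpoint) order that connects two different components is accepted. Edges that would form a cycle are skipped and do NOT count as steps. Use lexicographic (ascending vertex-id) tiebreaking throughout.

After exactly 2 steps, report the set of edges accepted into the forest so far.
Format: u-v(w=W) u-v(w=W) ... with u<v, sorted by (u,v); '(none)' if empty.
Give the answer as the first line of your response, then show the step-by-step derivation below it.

0-7(w=2) 5-7(w=1)

step 1: add edge 5-7 (w=1); MST = {5-7(w=1)}
step 2: add edge 0-7 (w=2); MST = {0-7(w=2) 5-7(w=1)}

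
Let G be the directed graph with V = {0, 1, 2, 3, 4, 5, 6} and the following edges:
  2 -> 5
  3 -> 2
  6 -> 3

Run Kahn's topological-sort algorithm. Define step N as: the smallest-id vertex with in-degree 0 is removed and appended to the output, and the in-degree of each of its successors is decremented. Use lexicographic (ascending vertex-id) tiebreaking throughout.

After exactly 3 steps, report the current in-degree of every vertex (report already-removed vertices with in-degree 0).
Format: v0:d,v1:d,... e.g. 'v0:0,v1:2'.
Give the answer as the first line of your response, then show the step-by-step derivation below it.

v0:0,v1:0,v2:1,v3:1,v4:0,v5:1,v6:0

step 1: output 0; order=[0]; indeg=(0,0,1,1,0,1,0)
step 2: output 1; order=[0,1]; indeg=(0,0,1,1,0,1,0)
step 3: output 4; order=[0,1,4]; indeg=(0,0,1,1,0,1,0)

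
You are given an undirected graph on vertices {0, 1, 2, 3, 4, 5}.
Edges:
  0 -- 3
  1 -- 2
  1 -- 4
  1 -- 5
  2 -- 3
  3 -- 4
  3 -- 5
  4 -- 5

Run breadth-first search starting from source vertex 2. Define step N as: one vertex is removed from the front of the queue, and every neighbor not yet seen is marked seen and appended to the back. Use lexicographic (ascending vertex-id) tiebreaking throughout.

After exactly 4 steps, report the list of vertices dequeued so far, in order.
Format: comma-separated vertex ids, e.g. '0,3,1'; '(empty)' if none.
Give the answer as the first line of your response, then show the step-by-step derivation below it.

2,1,3,4

step 1: dequeue 2; queue=[1,3]; order=2
step 2: dequeue 1; queue=[3,4,5]; order=2,1
step 3: dequeue 3; queue=[4,5,0]; order=2,1,3
step 4: dequeue 4; queue=[5,0]; order=2,1,3,4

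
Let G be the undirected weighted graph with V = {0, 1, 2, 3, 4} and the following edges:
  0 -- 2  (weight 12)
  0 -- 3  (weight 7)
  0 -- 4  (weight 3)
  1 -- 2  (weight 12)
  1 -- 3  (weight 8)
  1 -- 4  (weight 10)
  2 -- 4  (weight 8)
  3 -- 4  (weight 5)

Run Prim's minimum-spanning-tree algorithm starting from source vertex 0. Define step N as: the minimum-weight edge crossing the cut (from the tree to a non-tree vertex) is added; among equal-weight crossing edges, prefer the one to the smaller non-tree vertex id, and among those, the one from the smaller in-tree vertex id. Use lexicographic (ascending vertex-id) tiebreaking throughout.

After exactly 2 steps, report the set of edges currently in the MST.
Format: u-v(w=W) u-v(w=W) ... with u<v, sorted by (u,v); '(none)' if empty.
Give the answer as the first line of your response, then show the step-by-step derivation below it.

0-4(w=3) 3-4(w=5)

step 1: add edge 0-4 (w=3); MST = {0-4(w=3)}
step 2: add edge 3-4 (w=5); MST = {0-4(w=3) 3-4(w=5)}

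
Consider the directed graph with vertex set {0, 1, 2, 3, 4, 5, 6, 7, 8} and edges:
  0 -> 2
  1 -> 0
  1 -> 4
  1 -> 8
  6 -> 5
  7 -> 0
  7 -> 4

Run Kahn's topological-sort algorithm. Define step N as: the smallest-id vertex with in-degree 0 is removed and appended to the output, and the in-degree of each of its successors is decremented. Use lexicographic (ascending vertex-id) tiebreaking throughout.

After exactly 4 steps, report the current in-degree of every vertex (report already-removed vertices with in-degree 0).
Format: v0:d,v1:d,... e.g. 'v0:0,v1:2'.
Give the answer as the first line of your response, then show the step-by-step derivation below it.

v0:1,v1:0,v2:1,v3:0,v4:1,v5:0,v6:0,v7:0,v8:0

step 1: output 1; order=[1]; indeg=(1,0,1,0,1,1,0,0,0)
step 2: output 3; order=[1,3]; indeg=(1,0,1,0,1,1,0,0,0)
step 3: output 6; order=[1,3,6]; indeg=(1,0,1,0,1,0,0,0,0)
step 4: output 5; order=[1,3,6,5]; indeg=(1,0,1,0,1,0,0,0,0)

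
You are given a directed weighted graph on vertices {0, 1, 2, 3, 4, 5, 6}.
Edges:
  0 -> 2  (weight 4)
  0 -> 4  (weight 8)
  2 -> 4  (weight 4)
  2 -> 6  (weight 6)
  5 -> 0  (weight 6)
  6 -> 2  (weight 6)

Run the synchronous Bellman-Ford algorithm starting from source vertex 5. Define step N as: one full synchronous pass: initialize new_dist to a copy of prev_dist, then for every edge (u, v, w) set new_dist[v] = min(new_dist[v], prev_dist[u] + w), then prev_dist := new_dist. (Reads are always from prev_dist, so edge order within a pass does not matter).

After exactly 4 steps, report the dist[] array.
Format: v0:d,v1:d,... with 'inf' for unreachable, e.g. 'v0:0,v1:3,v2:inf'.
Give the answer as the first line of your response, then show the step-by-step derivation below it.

v0:6,v1:inf,v2:10,v3:inf,v4:14,v5:0,v6:16

step 1: dist = v0:6,v1:inf,v2:inf,v3:inf,v4:inf,v5:0,v6:inf
step 2: dist = v0:6,v1:inf,v2:10,v3:inf,v4:14,v5:0,v6:inf
step 3: dist = v0:6,v1:inf,v2:10,v3:inf,v4:14,v5:0,v6:16
step 4: dist = v0:6,v1:inf,v2:10,v3:inf,v4:14,v5:0,v6:16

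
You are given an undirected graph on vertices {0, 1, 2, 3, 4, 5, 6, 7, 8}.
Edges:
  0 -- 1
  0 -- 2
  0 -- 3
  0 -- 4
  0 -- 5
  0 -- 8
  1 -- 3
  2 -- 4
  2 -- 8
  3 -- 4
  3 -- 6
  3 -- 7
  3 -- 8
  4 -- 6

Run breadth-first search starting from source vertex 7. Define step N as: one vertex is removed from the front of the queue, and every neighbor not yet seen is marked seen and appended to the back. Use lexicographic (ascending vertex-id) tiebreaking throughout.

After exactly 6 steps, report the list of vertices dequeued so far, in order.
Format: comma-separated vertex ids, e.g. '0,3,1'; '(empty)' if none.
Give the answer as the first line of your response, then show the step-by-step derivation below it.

7,3,0,1,4,6

step 1: dequeue 7; queue=[3]; order=7
step 2: dequeue 3; queue=[0,1,4,6,8]; order=7,3
step 3: dequeue 0; queue=[1,4,6,8,2,5]; order=7,3,0
step 4: dequeue 1; queue=[4,6,8,2,5]; order=7,3,0,1
step 5: dequeue 4; queue=[6,8,2,5]; order=7,3,0,1,4
step 6: dequeue 6; queue=[8,2,5]; order=7,3,0,1,4,6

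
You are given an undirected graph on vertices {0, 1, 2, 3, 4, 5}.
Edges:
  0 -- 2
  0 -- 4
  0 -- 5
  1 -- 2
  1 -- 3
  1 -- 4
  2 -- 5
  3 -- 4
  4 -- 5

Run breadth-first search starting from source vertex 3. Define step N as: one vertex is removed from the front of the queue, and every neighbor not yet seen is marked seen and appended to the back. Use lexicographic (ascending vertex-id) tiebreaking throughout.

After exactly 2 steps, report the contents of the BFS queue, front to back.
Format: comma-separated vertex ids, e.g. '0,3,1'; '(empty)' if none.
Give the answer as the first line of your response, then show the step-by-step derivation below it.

4,2

step 1: dequeue 3; queue=[1,4]; order=3
step 2: dequeue 1; queue=[4,2]; order=3,1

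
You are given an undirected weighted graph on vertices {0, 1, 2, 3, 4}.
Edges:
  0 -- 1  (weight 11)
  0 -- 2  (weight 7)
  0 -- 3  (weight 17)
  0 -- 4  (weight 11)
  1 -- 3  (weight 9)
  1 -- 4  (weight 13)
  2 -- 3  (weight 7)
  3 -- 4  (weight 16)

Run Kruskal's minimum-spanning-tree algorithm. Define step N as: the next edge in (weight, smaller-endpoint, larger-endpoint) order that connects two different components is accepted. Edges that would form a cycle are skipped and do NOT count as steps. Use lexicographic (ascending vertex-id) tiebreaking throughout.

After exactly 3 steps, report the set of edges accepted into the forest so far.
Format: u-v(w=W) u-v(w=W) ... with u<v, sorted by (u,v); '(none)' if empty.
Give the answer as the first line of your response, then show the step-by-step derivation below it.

0-2(w=7) 1-3(w=9) 2-3(w=7)

step 1: add edge 0-2 (w=7); MST = {0-2(w=7)}
step 2: add edge 2-3 (w=7); MST = {0-2(w=7) 2-3(w=7)}
step 3: add edge 1-3 (w=9); MST = {0-2(w=7) 1-3(w=9) 2-3(w=7)}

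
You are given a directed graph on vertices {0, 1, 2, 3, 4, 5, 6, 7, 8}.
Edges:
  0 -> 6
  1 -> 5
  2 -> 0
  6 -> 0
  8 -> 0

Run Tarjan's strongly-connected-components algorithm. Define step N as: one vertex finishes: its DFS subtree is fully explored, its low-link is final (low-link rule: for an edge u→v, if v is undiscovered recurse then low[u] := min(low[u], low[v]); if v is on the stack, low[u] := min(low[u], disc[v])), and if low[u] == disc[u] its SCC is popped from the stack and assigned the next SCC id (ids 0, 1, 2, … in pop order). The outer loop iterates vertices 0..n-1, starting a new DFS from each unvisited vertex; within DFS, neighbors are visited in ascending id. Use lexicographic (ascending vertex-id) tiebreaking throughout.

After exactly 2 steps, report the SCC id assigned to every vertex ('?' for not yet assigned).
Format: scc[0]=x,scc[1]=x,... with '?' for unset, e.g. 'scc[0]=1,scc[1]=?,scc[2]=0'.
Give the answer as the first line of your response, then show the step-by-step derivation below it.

scc[0]=0,scc[1]=?,scc[2]=?,scc[3]=?,scc[4]=?,scc[5]=?,scc[6]=0,scc[7]=?,scc[8]=?

step 1: low=(low[0]=0,low[1]=?,low[2]=?,low[3]=?,low[4]=?,low[5]=?,low[6]=0,low[7]=?,low[8]=?); scc=(scc[0]=?,scc[1]=?,scc[2]=?,scc[3]=?,scc[4]=?,scc[5]=?,scc[6]=?,scc[7]=?,scc[8]=?)
step 2: low=(low[0]=0,low[1]=?,low[2]=?,low[3]=?,low[4]=?,low[5]=?,low[6]=0,low[7]=?,low[8]=?); scc=(scc[0]=0,scc[1]=?,scc[2]=?,scc[3]=?,scc[4]=?,scc[5]=?,scc[6]=0,scc[7]=?,scc[8]=?)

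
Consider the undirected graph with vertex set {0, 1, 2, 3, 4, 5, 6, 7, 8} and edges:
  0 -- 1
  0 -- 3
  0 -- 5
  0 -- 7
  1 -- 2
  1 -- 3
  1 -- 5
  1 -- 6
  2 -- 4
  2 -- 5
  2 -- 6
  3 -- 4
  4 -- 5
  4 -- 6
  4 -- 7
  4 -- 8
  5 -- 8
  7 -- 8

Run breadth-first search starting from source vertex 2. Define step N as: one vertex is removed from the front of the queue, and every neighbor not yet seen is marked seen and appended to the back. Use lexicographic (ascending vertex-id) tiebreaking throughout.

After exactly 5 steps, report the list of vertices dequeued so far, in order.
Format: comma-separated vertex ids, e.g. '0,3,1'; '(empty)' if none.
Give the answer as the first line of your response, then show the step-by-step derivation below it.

2,1,4,5,6

step 1: dequeue 2; queue=[1,4,5,6]; order=2
step 2: dequeue 1; queue=[4,5,6,0,3]; order=2,1
step 3: dequeue 4; queue=[5,6,0,3,7,8]; order=2,1,4
step 4: dequeue 5; queue=[6,0,3,7,8]; order=2,1,4,5
step 5: dequeue 6; queue=[0,3,7,8]; order=2,1,4,5,6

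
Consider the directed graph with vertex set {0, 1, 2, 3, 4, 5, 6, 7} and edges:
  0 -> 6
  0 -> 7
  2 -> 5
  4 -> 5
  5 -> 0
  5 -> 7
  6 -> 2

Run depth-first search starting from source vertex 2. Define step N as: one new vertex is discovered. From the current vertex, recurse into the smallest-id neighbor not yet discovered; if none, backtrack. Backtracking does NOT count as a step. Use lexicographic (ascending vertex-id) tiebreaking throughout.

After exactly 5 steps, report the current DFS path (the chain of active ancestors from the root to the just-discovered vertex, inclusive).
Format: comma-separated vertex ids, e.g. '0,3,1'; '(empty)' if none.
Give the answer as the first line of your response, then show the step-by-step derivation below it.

2,5,0,7

step 1: discover 2; path=2; order=2
step 2: discover 5; path=2>5; order=2,5
step 3: discover 0; path=2>5>0; order=2,5,0
step 4: discover 6; path=2>5>0>6; order=2,5,0,6
step 5: discover 7; path=2>5>0>7; order=2,5,0,6,7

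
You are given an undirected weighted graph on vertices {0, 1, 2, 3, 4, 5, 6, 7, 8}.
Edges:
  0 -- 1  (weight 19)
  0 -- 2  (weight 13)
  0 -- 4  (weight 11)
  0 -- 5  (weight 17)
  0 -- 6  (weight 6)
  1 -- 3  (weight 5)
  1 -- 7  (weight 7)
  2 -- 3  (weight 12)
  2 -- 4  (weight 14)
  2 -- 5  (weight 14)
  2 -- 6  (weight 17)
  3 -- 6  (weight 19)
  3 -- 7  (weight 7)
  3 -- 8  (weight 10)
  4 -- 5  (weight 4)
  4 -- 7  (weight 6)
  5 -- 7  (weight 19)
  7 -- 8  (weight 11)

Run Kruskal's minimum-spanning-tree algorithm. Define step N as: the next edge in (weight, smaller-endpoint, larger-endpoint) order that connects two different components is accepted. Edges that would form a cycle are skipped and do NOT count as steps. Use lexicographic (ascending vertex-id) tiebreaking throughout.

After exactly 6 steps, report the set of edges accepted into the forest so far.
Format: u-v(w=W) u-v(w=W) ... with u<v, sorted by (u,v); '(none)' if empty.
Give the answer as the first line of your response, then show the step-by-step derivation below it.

0-6(w=6) 1-3(w=5) 1-7(w=7) 3-8(w=10) 4-5(w=4) 4-7(w=6)

step 1: add edge 4-5 (w=4); MST = {4-5(w=4)}
step 2: add edge 1-3 (w=5); MST = {1-3(w=5) 4-5(w=4)}
step 3: add edge 0-6 (w=6); MST = {0-6(w=6) 1-3(w=5) 4-5(w=4)}
step 4: add edge 4-7 (w=6); MST = {0-6(w=6) 1-3(w=5) 4-5(w=4) 4-7(w=6)}
step 5: add edge 1-7 (w=7); MST = {0-6(w=6) 1-3(w=5) 1-7(w=7) 4-5(w=4) 4-7(w=6)}
step 6: add edge 3-8 (w=10); MST = {0-6(w=6) 1-3(w=5) 1-7(w=7) 3-8(w=10) 4-5(w=4) 4-7(w=6)}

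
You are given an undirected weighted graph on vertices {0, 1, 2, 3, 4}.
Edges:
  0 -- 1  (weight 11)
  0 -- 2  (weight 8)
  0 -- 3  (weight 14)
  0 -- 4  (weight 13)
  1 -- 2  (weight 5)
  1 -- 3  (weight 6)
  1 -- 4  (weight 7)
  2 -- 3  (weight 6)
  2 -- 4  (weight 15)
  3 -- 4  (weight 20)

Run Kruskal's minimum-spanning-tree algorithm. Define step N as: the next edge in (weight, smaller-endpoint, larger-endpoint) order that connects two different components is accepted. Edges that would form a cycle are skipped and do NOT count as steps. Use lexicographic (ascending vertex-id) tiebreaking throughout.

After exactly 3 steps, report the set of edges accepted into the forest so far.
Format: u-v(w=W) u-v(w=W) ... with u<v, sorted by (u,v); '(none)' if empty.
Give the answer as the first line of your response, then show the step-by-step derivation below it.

1-2(w=5) 1-3(w=6) 1-4(w=7)

step 1: add edge 1-2 (w=5); MST = {1-2(w=5)}
step 2: add edge 1-3 (w=6); MST = {1-2(w=5) 1-3(w=6)}
step 3: add edge 1-4 (w=7); MST = {1-2(w=5) 1-3(w=6) 1-4(w=7)}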